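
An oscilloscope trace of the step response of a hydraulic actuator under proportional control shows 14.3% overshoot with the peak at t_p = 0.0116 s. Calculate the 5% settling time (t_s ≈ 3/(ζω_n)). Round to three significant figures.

The overshoot fixes ζ = −ln(OS)/√(π²+ln²(OS)) = 0.526.
From t_p = π/ω_d, ω_d = π/0.0116 = 271 rad/s, so ω_n = ω_d/√(1−ζ²) = 319 rad/s.
t_s ≈ 3/(ζω_n) = 3/(0.526·319) = 0.0179 s.

t_s ≈ 0.0179 s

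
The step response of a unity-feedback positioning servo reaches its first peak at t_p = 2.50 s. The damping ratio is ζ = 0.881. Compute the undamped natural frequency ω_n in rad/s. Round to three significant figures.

Peak time t_p = π/ω_d, so ω_d = π/t_p = π/2.50 = 1.26 rad/s.
ω_n = ω_d/√(1−ζ²) = 1.26/√0.224 = 2.66 rad/s.

ω_n ≈ 2.66 rad/s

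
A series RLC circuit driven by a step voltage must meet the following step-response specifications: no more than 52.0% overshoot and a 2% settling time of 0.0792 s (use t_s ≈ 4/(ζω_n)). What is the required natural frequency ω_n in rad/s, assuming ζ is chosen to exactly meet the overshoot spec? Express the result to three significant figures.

ω_n ≈ 248 rad/s

From %OS = 100·exp(−πζ/√(1−ζ²)), invert to get ζ = −ln(OS)/√(π² + ln²(OS)) with OS = 0.520.
−ln 0.520 = 0.6539, so ζ = 0.6539/√(π² + 0.4276) = 0.204.
Then ω_n = 4/(ζ t_s) = 4/(0.204 × 0.0792) = 248 rad/s.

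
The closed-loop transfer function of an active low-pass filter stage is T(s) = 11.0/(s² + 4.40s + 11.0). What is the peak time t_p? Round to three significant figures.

ω_n = √11.0 = 3.32 rad/s; ζ = 4.40/(2·3.32) = 0.663.
ω_d = 3.32·√(1 − 0.663²) = 2.48 rad/s. Then t_p = π/ω_d = 1.27 s.

t_p ≈ 1.27 s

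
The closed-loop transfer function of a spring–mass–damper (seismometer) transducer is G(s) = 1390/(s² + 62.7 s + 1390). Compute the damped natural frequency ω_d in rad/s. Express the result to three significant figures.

ω_d ≈ 20.2 rad/s

Matching coefficients with s² + 2ζω_n s + ω_n² gives ω_n² = 1390 ⇒ ω_n = 37.3 rad/s, and ζ = 62.7/(2ω_n) = 0.841.
ω_d = ω_n√(1−ζ²) = 20.2 rad/s.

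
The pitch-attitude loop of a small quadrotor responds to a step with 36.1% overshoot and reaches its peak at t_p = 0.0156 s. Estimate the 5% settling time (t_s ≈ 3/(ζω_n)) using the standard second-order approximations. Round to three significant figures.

t_s ≈ 0.0459 s

ζ from %OS: ζ = |ln 0.361|/√(π²+ln²0.361) = 0.308.
t_p = π/ω_d ⇒ ω_d = 201 rad/s; then ω_n = ω_d/√(1−ζ²) = 212 rad/s.
t_s ≈ 3/(ζω_n) = 3/(0.308·212) = 0.0459 s.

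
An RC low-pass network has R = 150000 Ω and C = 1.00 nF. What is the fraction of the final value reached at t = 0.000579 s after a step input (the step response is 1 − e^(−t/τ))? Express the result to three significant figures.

y/y_∞ ≈ 0.979

τ = RC = 150000 × 1.00 nF = 0.000150 s.
y(t)/y_∞ = 1 − e^(−t/τ) = 1 − e^(−0.000579/0.000150) = 1 − e^(−3.86) = 0.979.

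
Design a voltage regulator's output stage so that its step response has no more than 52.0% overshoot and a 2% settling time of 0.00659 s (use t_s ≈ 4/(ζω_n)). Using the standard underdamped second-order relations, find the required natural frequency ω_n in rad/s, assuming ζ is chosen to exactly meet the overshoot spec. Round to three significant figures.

ω_n ≈ 2980 rad/s

Inverting the overshoot relation: ζ = |ln 0.520|/√(π² + ln²0.520) = 0.204.
Then ω_n = 4/(ζ t_s) = 4/(0.204 × 0.00659) = 2980 rad/s.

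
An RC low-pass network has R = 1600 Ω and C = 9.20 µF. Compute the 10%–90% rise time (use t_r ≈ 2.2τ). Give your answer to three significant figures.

τ = RC = 1600 × 9.20 µF = 0.0147 s.
t_r ≈ 2.2τ = 0.0324 s.

t_r ≈ 0.0324 s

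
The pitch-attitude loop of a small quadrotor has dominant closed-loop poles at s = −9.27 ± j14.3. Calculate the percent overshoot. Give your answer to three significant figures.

%OS ≈ 13.0%

|pole| = ω_n = √(9.27² + 14.3²) = 17.0 rad/s; ζ = cos θ = σ/ω_n = 0.544.
%OS = 100·exp(−πζ/√(1−ζ²)) = 13.0%.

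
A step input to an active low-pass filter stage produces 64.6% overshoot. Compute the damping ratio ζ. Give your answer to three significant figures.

ζ ≈ 0.138

From %OS = 100·exp(−πζ/√(1−ζ²)), invert to get ζ = −ln(OS)/√(π² + ln²(OS)) with OS = 0.646.
−ln 0.646 = 0.4370, so ζ = 0.4370/√(π² + 0.1909) = 0.138.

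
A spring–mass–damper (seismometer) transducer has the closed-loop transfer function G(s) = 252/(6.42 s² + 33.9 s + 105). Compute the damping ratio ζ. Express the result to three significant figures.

Dividing through by 6.42: denominator becomes s² + 5.280 s + 16.36.
So ω_n = √16.36 = 4.04 rad/s and ζ = 5.280/(2·4.04) = 0.653.

ζ ≈ 0.653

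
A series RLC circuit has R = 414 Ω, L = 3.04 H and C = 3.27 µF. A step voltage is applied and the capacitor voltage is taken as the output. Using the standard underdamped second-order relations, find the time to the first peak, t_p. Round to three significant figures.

For a series RLC circuit (capacitor voltage as output), ω_n = 1/√(LC) = 1/√(3.04 H · 3.27 µF) = 317 rad/s.
ζ = (R/2)·√(C/L) = (414/2)·√(3.27 µF/3.04 H) = 0.215.
ω_d = 317·√(1 − 0.215²) = 310 rad/s. t_p = π/ω_d = 0.0101 s.

t_p ≈ 0.0101 s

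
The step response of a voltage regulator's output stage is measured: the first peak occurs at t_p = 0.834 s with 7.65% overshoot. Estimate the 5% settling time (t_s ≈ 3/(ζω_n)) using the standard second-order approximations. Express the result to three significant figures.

t_s ≈ 0.973 s

The overshoot fixes ζ = −ln(OS)/√(π²+ln²(OS)) = 0.633.
t_p = π/ω_d ⇒ ω_d = 3.77 rad/s; then ω_n = ω_d/√(1−ζ²) = 4.87 rad/s.
t_s ≈ 3/(ζω_n) = 3/(0.633·4.87) = 0.973 s.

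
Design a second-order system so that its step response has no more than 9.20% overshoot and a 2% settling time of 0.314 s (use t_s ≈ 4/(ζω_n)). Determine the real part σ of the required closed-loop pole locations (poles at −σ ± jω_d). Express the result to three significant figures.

The settling-time spec alone fixes σ = ζω_n = 4/t_s = 4/0.314 = 12.7.
(Overshoot then fixes ζ = 0.605 and hence ω_d = σ·√(1−ζ²)/ζ = 16.8 rad/s.)

σ ≈ 12.7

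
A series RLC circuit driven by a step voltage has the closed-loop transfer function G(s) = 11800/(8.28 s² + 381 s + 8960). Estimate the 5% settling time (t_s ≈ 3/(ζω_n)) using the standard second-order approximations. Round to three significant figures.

Dividing through by 8.28: denominator becomes s² + 46.01 s + 1082.
So ω_n = √1082 = 32.9 rad/s and ζ = 46.01/(2·32.9) = 0.699.
t_s ≈ 3/(ζω_n) = 0.130 s.

t_s ≈ 0.130 s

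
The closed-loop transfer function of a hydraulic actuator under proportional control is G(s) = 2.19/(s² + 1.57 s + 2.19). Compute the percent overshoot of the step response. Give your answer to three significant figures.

%OS ≈ 14.0%

Matching coefficients with s² + 2ζω_n s + ω_n² gives ω_n² = 2.19 ⇒ ω_n = 1.48 rad/s, and ζ = 1.57/(2ω_n) = 0.530.
%OS = 100·exp(−πζ/√(1−ζ²)) = 14.0%.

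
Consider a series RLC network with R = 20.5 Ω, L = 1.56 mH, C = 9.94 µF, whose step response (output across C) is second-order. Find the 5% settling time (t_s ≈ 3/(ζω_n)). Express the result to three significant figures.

t_s ≈ 0.000457 s

For a series RLC circuit (capacitor voltage as output), ω_n = 1/√(LC) = 1/√(1.56 mH · 9.94 µF) = 8030 rad/s.
ζ = (R/2)·√(C/L) = (20.5/2)·√(9.94 µF/1.56 mH) = 0.818.
t_s ≈ 3/(ζω_n) = 0.000457 s.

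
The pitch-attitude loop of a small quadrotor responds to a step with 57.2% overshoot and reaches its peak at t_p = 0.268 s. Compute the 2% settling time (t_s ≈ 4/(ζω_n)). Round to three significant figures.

From the overshoot, ζ = −ln(OS)/√(π²+ln²(OS)) = 0.175.
From t_p = π/ω_d, ω_d = π/0.268 = 11.7 rad/s, so ω_n = ω_d/√(1−ζ²) = 11.9 rad/s.
t_s ≈ 4/(ζω_n) = 4/(0.175·11.9) = 1.92 s.

t_s ≈ 1.92 s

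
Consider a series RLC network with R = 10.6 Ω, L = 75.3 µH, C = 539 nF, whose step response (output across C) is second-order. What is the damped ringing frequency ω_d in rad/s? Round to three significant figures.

For a series RLC circuit (capacitor voltage as output), ω_n = 1/√(LC) = 1/√(75.3 µH · 539 nF) = 157000 rad/s.
ζ = (R/2)·√(C/L) = (10.6/2)·√(539 nF/75.3 µH) = 0.448.
ω_d = ω_n√(1−ζ²) = 140000 rad/s.

ω_d ≈ 140000 rad/s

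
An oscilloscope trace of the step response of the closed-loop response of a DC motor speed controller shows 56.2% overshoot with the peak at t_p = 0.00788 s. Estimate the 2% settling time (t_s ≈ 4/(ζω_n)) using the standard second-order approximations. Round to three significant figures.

t_s ≈ 0.0547 s

The overshoot fixes ζ = −ln(OS)/√(π²+ln²(OS)) = 0.180.
From t_p = π/ω_d, ω_d = π/0.00788 = 399 rad/s, so ω_n = ω_d/√(1−ζ²) = 405 rad/s.
t_s ≈ 4/(ζω_n) = 4/(0.180·405) = 0.0547 s.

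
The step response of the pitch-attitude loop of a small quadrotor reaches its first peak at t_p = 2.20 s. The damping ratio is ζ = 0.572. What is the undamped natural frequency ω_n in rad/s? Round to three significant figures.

ω_n ≈ 1.74 rad/s

Peak time t_p = π/ω_d, so ω_d = π/t_p = π/2.20 = 1.43 rad/s.
ω_n = ω_d/√(1−ζ²) = 1.43/√0.673 = 1.74 rad/s.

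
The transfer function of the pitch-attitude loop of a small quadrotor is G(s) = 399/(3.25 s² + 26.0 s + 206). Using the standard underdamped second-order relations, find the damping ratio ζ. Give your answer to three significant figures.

Dividing through by 3.25: denominator becomes s² + 8.000 s + 63.38.
So ω_n = √63.38 = 7.96 rad/s and ζ = 8.000/(2·7.96) = 0.502.

ζ ≈ 0.502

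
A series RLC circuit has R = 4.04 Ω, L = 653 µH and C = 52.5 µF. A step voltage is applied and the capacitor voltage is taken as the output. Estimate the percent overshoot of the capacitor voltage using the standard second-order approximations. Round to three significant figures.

%OS ≈ 11.1%

For a series RLC circuit (capacitor voltage as output), ω_n = 1/√(LC) = 1/√(653 µH · 52.5 µF) = 5400 rad/s.
ζ = (R/2)·√(C/L) = (4.04/2)·√(52.5 µF/653 µH) = 0.573.
%OS = 100·exp(−πζ/√(1−ζ²)) = 11.1%.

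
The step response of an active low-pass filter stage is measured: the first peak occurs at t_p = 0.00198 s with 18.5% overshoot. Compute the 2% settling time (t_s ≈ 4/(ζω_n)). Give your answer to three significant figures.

The overshoot fixes ζ = −ln(OS)/√(π²+ln²(OS)) = 0.473.
From t_p = π/ω_d, ω_d = π/0.00198 = 1590 rad/s, so ω_n = ω_d/√(1−ζ²) = 1800 rad/s.
t_s ≈ 4/(ζω_n) = 4/(0.473·1800) = 0.00469 s.

t_s ≈ 0.00469 s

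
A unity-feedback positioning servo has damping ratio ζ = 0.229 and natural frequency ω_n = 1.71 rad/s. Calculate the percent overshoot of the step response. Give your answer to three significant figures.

%OS ≈ 47.8%

For an underdamped second-order system, %OS = 100·exp(−πζ/√(1−ζ²)).
πζ/√(1−ζ²) = π·0.229/√(1−0.0524) = 0.7391, so %OS = 100·e^(−0.7391) = 47.8%.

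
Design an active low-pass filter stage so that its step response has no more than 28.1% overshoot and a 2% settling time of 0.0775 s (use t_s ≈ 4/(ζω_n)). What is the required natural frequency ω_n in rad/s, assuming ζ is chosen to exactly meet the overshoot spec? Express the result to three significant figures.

ω_n ≈ 138 rad/s

Inverting the overshoot relation: ζ = |ln 0.281|/√(π² + ln²0.281) = 0.375.
Then ω_n = 4/(ζ t_s) = 4/(0.375 × 0.0775) = 138 rad/s.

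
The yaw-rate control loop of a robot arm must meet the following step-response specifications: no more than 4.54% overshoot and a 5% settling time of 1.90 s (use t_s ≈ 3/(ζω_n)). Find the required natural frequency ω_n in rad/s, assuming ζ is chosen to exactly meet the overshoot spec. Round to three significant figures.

From %OS = 100·exp(−πζ/√(1−ζ²)), invert to get ζ = −ln(OS)/√(π² + ln²(OS)) with OS = 0.0454.
−ln 0.0454 = 3.092, so ζ = 3.092/√(π² + 9.562) = 0.701.
Then ω_n = 3/(ζ t_s) = 3/(0.701 × 1.90) = 2.25 rad/s.

ω_n ≈ 2.25 rad/s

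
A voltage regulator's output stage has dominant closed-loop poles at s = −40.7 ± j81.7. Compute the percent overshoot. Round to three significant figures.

|pole| = ω_n = √(40.7² + 81.7²) = 91.3 rad/s; ζ = cos θ = σ/ω_n = 0.446.
%OS = 100 e^{−πζ/√(1−ζ²)} with ζ = 0.446 gives 20.9%.

%OS ≈ 20.9%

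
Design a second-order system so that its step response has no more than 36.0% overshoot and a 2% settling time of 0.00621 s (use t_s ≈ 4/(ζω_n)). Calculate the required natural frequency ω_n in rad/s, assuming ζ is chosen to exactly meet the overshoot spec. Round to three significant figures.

ω_n ≈ 2080 rad/s

From %OS = 100·exp(−πζ/√(1−ζ²)), invert to get ζ = −ln(OS)/√(π² + ln²(OS)) with OS = 0.360.
−ln 0.360 = 1.022, so ζ = 1.022/√(π² + 1.044) = 0.309.
Then ω_n = 4/(ζ t_s) = 4/(0.309 × 0.00621) = 2080 rad/s.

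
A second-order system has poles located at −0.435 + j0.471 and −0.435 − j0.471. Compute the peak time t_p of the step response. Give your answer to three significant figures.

t_p = π/ω_d with ω_d = 0.471 (the imaginary part), so t_p = 6.67 s.

t_p ≈ 6.67 s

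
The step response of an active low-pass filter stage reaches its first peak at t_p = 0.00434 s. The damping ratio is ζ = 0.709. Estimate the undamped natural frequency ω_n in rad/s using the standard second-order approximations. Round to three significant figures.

Peak time t_p = π/ω_d, so ω_d = π/t_p = π/0.00434 = 724 rad/s.
ω_n = ω_d/√(1−ζ²) = 724/√0.497 = 1030 rad/s.

ω_n ≈ 1030 rad/s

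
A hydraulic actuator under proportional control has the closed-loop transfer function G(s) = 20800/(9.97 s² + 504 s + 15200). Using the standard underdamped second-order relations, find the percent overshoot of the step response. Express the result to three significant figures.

Dividing through by 9.97: denominator becomes s² + 50.55 s + 1525.
So ω_n = √1525 = 39.0 rad/s and ζ = 50.55/(2·39.0) = 0.647.
%OS = 100·exp(−πζ/√(1−ζ²)) = 6.94%.

%OS ≈ 6.94%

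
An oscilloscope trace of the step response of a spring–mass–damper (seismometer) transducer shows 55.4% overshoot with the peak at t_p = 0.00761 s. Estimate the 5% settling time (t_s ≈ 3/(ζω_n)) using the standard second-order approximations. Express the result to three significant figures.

The overshoot fixes ζ = −ln(OS)/√(π²+ln²(OS)) = 0.185.
From t_p = π/ω_d, ω_d = π/0.00761 = 413 rad/s, so ω_n = ω_d/√(1−ζ²) = 420 rad/s.
t_s ≈ 3/(ζω_n) = 3/(0.185·420) = 0.0387 s.

t_s ≈ 0.0387 s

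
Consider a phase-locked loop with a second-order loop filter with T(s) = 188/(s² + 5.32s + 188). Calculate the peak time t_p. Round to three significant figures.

ω_n = √188 = 13.7 rad/s; ζ = 5.32/(2·13.7) = 0.194.
ω_d = ω_n√(1−ζ²) = 13.5 rad/s. Then t_p = π/ω_d = 0.234 s.

t_p ≈ 0.234 s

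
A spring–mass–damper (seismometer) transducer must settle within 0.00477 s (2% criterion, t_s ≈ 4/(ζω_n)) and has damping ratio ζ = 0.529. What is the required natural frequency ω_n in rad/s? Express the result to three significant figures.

Rearranging t_s ≈ 4/(ζω_n) gives ω_n = 4/(ζ·t_s) = 4/(0.529 × 0.00477) = 1590 rad/s.

ω_n ≈ 1590 rad/s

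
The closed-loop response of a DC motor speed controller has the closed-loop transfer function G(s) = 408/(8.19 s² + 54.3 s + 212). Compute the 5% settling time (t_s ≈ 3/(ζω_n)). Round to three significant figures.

t_s ≈ 0.905 s

Dividing through by 8.19: denominator becomes s² + 6.630 s + 25.89.
So ω_n = √25.89 = 5.09 rad/s and ζ = 6.630/(2·5.09) = 0.652.
t_s ≈ 3/(ζω_n) = 0.905 s.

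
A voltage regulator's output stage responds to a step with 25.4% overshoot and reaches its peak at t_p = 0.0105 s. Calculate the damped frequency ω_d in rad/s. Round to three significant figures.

ω_d ≈ 299 rad/s

t_p = π/ω_d, so ω_d = π/0.0105 = 299 rad/s.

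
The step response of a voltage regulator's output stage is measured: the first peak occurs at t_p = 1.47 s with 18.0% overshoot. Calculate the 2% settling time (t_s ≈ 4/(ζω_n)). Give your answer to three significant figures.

From the overshoot, ζ = −ln(OS)/√(π²+ln²(OS)) = 0.479.
t_p = π/ω_d ⇒ ω_d = 2.14 rad/s; then ω_n = ω_d/√(1−ζ²) = 2.43 rad/s.
t_s ≈ 4/(ζω_n) = 4/(0.479·2.43) = 3.43 s.

t_s ≈ 3.43 s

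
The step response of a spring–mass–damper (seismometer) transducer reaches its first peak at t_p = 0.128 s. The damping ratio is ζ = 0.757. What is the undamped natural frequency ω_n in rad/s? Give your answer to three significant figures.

Peak time t_p = π/ω_d, so ω_d = π/t_p = π/0.128 = 24.5 rad/s.
ω_n = ω_d/√(1−ζ²) = 24.5/√0.427 = 37.6 rad/s.

ω_n ≈ 37.6 rad/s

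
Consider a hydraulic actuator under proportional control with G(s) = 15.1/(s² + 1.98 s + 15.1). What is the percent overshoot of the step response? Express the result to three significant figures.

ω_n = √15.1 = 3.89 rad/s; ζ = 1.98/(2·3.89) = 0.255.
%OS = 100·exp(−πζ/√(1−ζ²)) = 43.7%.

%OS ≈ 43.7%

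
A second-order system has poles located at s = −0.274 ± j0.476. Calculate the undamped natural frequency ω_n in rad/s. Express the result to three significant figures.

ω_n ≈ 0.549 rad/s

|pole| = ω_n = √(0.274² + 0.476²) = 0.549 rad/s; ζ = cos θ = σ/ω_n = 0.499.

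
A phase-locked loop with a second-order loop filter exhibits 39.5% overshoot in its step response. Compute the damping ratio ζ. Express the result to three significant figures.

ζ ≈ 0.284

Inverting the overshoot relation: ζ = |ln 0.395|/√(π² + ln²0.395) = 0.284.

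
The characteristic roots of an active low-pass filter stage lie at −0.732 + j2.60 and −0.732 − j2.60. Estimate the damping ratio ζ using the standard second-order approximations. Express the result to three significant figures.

ζ ≈ 0.271

|pole| = ω_n = √(0.732² + 2.60²) = 2.70 rad/s; ζ = cos θ = σ/ω_n = 0.271.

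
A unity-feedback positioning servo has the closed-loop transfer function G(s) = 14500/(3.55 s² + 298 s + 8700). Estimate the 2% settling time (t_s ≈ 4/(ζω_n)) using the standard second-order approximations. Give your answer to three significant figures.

t_s ≈ 0.0953 s

Dividing through by 3.55: denominator becomes s² + 83.94 s + 2451.
So ω_n = √2451 = 49.5 rad/s and ζ = 83.94/(2·49.5) = 0.848.
t_s ≈ 4/(ζω_n) = 0.0953 s.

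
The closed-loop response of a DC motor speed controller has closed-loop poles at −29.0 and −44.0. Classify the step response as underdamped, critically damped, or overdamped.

Since the poles are distinct, negative and real, the response is overdamped.

overdamped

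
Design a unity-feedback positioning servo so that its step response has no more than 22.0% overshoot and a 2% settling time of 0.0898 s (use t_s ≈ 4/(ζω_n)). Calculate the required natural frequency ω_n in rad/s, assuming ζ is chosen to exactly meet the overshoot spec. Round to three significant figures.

Inverting the overshoot relation: ζ = |ln 0.220|/√(π² + ln²0.220) = 0.434.
Then ω_n = 4/(ζ t_s) = 4/(0.434 × 0.0898) = 103 rad/s.

ω_n ≈ 103 rad/s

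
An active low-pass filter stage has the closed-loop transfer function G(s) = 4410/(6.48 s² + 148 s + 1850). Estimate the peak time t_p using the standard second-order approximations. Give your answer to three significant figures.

t_p ≈ 0.252 s

Dividing through by 6.48: denominator becomes s² + 22.84 s + 285.5.
So ω_n = √285.5 = 16.9 rad/s and ζ = 22.84/(2·16.9) = 0.676.
ω_d = 16.9·√(1 − 0.676²) = 12.5 rad/s. t_p = π/ω_d = 0.252 s.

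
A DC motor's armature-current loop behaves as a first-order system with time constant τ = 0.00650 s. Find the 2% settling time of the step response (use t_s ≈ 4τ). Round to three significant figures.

t_s ≈ 0.0260 s

t_s ≈ 4τ = 0.0260 s.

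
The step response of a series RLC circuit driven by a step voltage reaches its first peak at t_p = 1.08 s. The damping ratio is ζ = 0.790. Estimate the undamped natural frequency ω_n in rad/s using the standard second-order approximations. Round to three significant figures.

Peak time t_p = π/ω_d, so ω_d = π/t_p = π/1.08 = 2.91 rad/s.
ω_n = ω_d/√(1−ζ²) = 2.91/√0.376 = 4.74 rad/s.

ω_n ≈ 4.74 rad/s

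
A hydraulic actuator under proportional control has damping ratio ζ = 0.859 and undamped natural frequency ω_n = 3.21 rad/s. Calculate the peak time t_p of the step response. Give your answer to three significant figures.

The damped frequency is ω_d = ω_n√(1−ζ²) = 3.21·√(1−0.738) = 1.64 rad/s.
Peak time t_p = π/ω_d = π/1.64 = 1.91 s.

t_p ≈ 1.91 s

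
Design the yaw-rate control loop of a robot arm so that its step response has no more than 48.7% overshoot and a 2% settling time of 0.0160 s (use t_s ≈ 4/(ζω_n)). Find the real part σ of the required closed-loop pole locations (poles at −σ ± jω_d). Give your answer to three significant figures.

The settling-time spec alone fixes σ = ζω_n = 4/t_s = 4/0.0160 = 250.
(Overshoot then fixes ζ = 0.223 and hence ω_d = σ·√(1−ζ²)/ζ = 1090 rad/s.)

σ ≈ 250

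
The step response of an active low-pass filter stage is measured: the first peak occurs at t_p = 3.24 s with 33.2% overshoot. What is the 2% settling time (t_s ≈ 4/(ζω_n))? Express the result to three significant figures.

t_s ≈ 11.8 s

ζ from %OS: ζ = |ln 0.332|/√(π²+ln²0.332) = 0.331.
t_p = π/ω_d ⇒ ω_d = 0.970 rad/s; then ω_n = ω_d/√(1−ζ²) = 1.03 rad/s.
t_s ≈ 4/(ζω_n) = 4/(0.331·1.03) = 11.8 s.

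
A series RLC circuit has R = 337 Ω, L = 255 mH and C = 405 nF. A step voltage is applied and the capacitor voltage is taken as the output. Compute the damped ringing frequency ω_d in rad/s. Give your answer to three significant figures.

ω_d ≈ 3040 rad/s

For a series RLC circuit (capacitor voltage as output), ω_n = 1/√(LC) = 1/√(255 mH · 405 nF) = 3110 rad/s.
ζ = (R/2)·√(C/L) = (337/2)·√(405 nF/255 mH) = 0.212.
ω_d = 3110·√(1 − 0.212²) = 3040 rad/s.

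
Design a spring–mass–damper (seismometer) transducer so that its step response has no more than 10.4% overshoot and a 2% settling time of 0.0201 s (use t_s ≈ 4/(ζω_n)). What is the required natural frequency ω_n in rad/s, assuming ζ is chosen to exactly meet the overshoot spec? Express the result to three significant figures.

From %OS = 100·exp(−πζ/√(1−ζ²)), invert to get ζ = −ln(OS)/√(π² + ln²(OS)) with OS = 0.104.
−ln 0.104 = 2.263, so ζ = 2.263/√(π² + 5.123) = 0.585.
Then ω_n = 4/(ζ t_s) = 4/(0.585 × 0.0201) = 340 rad/s.

ω_n ≈ 340 rad/s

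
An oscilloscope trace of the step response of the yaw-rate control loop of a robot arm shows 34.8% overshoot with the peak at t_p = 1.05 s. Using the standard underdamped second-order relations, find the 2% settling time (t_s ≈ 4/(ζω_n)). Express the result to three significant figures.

t_s ≈ 3.98 s

ζ from %OS: ζ = |ln 0.348|/√(π²+ln²0.348) = 0.318.
From t_p = π/ω_d, ω_d = π/1.05 = 2.99 rad/s, so ω_n = ω_d/√(1−ζ²) = 3.16 rad/s.
t_s ≈ 4/(ζω_n) = 4/(0.318·3.16) = 3.98 s.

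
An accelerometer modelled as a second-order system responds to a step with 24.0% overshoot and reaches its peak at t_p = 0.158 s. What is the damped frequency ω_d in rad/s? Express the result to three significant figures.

t_p = π/ω_d, so ω_d = π/0.158 = 19.9 rad/s.

ω_d ≈ 19.9 rad/s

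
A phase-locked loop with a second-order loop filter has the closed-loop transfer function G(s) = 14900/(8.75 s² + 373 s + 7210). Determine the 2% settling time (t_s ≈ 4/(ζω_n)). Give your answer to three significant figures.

Dividing through by 8.75: denominator becomes s² + 42.63 s + 824.0.
So ω_n = √824.0 = 28.7 rad/s and ζ = 42.63/(2·28.7) = 0.743.
t_s ≈ 4/(ζω_n) = 0.188 s.

t_s ≈ 0.188 s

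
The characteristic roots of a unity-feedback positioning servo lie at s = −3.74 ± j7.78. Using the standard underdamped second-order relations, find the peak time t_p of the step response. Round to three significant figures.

t_p = π/ω_d with ω_d = 7.78 (the imaginary part), so t_p = 0.404 s.

t_p ≈ 0.404 s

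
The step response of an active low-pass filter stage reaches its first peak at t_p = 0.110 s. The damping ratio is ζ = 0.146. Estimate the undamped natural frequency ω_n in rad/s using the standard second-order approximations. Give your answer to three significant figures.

Peak time t_p = π/ω_d, so ω_d = π/t_p = π/0.110 = 28.6 rad/s.
ω_n = ω_d/√(1−ζ²) = 28.6/√0.979 = 28.9 rad/s.

ω_n ≈ 28.9 rad/s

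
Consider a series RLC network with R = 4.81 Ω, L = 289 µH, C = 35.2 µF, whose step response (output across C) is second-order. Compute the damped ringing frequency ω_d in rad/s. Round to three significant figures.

For a series RLC circuit (capacitor voltage as output), ω_n = 1/√(LC) = 1/√(289 µH · 35.2 µF) = 9910 rad/s.
ζ = (R/2)·√(C/L) = (4.81/2)·√(35.2 µF/289 µH) = 0.839.
ω_d = 9910·√(1 − 0.839²) = 5390 rad/s.

ω_d ≈ 5390 rad/s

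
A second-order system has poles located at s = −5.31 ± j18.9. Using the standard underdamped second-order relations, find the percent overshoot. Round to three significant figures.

%OS ≈ 41.4%

With σ = 5.31, ω_d = 18.9: ω_n = √(σ²+ω_d²) = 19.6 rad/s, ζ = σ/ω_n = 0.270.
%OS = 100·exp(−πζ/√(1−ζ²)) = 41.4%.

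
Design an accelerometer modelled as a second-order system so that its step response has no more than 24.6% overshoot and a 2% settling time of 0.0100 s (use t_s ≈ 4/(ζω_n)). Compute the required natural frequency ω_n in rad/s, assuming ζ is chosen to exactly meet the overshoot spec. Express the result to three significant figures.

ω_n ≈ 981 rad/s

From %OS = 100·exp(−πζ/√(1−ζ²)), invert to get ζ = −ln(OS)/√(π² + ln²(OS)) with OS = 0.246.
−ln 0.246 = 1.402, so ζ = 1.402/√(π² + 1.967) = 0.408.
From t_s ≈ 4/(ζω_n): ω_n = 4/(ζ·t_s) = 4/(0.408·0.0100) = 981 rad/s.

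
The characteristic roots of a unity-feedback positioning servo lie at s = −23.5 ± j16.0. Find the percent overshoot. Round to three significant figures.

%OS ≈ 0.991%

|pole| = ω_n = √(23.5² + 16.0²) = 28.4 rad/s; ζ = cos θ = σ/ω_n = 0.827.
Overshoot: exp(−π·0.827/√(1−0.827²)) = 0.00991, i.e. 0.991%.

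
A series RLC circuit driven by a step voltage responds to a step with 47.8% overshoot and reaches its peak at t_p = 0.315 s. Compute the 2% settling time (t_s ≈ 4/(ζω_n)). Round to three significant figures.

ζ from %OS: ζ = |ln 0.478|/√(π²+ln²0.478) = 0.229.
t_p = π/ω_d ⇒ ω_d = 9.97 rad/s; then ω_n = ω_d/√(1−ζ²) = 10.2 rad/s.
t_s ≈ 4/(ζω_n) = 4/(0.229·10.2) = 1.71 s.

t_s ≈ 1.71 s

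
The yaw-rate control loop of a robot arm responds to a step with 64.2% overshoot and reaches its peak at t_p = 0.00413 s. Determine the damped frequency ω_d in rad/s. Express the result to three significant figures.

t_p = π/ω_d, so ω_d = π/0.00413 = 761 rad/s.

ω_d ≈ 761 rad/s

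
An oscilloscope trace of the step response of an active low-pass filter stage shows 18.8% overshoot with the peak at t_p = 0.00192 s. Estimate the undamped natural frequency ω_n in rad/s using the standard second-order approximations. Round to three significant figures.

ω_n ≈ 1850 rad/s

From the overshoot, ζ = −ln(OS)/√(π²+ln²(OS)) = 0.470.
t_p = π/ω_d ⇒ ω_d = 1640 rad/s; then ω_n = ω_d/√(1−ζ²) = 1850 rad/s.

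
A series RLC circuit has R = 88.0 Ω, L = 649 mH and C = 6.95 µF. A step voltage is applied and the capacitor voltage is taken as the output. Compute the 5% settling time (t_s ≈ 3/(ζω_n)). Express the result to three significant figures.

For a series RLC circuit (capacitor voltage as output), ω_n = 1/√(LC) = 1/√(649 mH · 6.95 µF) = 471 rad/s.
ζ = (R/2)·√(C/L) = (88.0/2)·√(6.95 µF/649 mH) = 0.144.
t_s ≈ 3/(ζω_n) = 0.0442 s.

t_s ≈ 0.0442 s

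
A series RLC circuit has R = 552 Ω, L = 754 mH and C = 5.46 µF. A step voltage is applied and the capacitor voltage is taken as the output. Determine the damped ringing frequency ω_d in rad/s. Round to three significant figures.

ω_d ≈ 330 rad/s

For a series RLC circuit (capacitor voltage as output), ω_n = 1/√(LC) = 1/√(754 mH · 5.46 µF) = 493 rad/s.
ζ = (R/2)·√(C/L) = (552/2)·√(5.46 µF/754 mH) = 0.743.
ω_d = ω_n√(1−ζ²) = 330 rad/s.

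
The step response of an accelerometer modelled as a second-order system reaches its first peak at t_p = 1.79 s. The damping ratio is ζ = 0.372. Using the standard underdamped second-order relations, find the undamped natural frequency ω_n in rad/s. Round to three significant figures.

Peak time t_p = π/ω_d, so ω_d = π/t_p = π/1.79 = 1.76 rad/s.
ω_n = ω_d/√(1−ζ²) = 1.76/√0.862 = 1.89 rad/s.

ω_n ≈ 1.89 rad/s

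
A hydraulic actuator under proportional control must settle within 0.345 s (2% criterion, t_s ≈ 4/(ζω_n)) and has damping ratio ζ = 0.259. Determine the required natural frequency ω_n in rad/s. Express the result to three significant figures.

ω_n ≈ 44.8 rad/s

Rearranging t_s ≈ 4/(ζω_n) gives ω_n = 4/(ζ·t_s) = 4/(0.259 × 0.345) = 44.8 rad/s.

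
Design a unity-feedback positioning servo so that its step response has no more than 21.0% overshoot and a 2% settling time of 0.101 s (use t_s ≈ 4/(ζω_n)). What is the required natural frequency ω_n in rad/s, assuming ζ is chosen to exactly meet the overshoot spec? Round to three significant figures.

From %OS = 100·exp(−πζ/√(1−ζ²)), invert to get ζ = −ln(OS)/√(π² + ln²(OS)) with OS = 0.210.
−ln 0.210 = 1.561, so ζ = 1.561/√(π² + 2.436) = 0.445.
Then ω_n = 4/(ζ t_s) = 4/(0.445 × 0.101) = 89.0 rad/s.

ω_n ≈ 89.0 rad/s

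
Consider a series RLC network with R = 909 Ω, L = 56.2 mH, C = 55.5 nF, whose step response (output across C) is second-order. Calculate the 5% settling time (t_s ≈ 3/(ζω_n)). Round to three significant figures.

For a series RLC circuit (capacitor voltage as output), ω_n = 1/√(LC) = 1/√(56.2 mH · 55.5 nF) = 17900 rad/s.
ζ = (R/2)·√(C/L) = (909/2)·√(55.5 nF/56.2 mH) = 0.452.
t_s ≈ 3/(ζω_n) = 0.000371 s.

t_s ≈ 0.000371 s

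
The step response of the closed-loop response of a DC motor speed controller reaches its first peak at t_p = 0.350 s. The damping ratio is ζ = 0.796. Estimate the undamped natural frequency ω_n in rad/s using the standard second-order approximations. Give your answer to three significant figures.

Peak time t_p = π/ω_d, so ω_d = π/t_p = π/0.350 = 8.98 rad/s.
ω_n = ω_d/√(1−ζ²) = 8.98/√0.366 = 14.8 rad/s.

ω_n ≈ 14.8 rad/s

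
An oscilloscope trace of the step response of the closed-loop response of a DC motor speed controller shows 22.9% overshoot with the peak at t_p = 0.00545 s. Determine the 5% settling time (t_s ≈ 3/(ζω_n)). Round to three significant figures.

The overshoot fixes ζ = −ln(OS)/√(π²+ln²(OS)) = 0.425.
t_p = π/ω_d ⇒ ω_d = 576 rad/s; then ω_n = ω_d/√(1−ζ²) = 637 rad/s.
t_s ≈ 3/(ζω_n) = 3/(0.425·637) = 0.0111 s.

t_s ≈ 0.0111 s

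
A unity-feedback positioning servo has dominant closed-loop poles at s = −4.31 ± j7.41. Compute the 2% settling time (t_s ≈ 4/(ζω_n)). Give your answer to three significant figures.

t_s ≈ 0.928 s

For poles at −σ ± jω_d, ζω_n = σ = 4.31, so t_s ≈ 4/σ = 0.928 s.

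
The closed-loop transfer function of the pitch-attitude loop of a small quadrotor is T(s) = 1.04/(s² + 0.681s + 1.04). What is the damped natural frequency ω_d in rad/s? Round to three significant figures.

ω_n = √1.04 = 1.02 rad/s; ζ = 0.681/(2·1.02) = 0.334.
ω_d = ω_n√(1−ζ²) = 0.961 rad/s.

ω_d ≈ 0.961 rad/s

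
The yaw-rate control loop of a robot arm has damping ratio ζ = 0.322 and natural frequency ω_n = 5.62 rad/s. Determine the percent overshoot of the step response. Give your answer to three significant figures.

%OS ≈ 34.4%

For an underdamped second-order system, %OS = 100·exp(−πζ/√(1−ζ²)).
πζ/√(1−ζ²) = π·0.322/√(1−0.104) = 1.069, so %OS = 100·e^(−1.069) = 34.4%.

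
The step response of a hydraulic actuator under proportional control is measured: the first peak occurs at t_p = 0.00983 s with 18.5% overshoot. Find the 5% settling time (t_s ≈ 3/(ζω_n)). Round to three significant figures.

t_s ≈ 0.0175 s

From the overshoot, ζ = −ln(OS)/√(π²+ln²(OS)) = 0.473.
From t_p = π/ω_d, ω_d = π/0.00983 = 320 rad/s, so ω_n = ω_d/√(1−ζ²) = 363 rad/s.
t_s ≈ 3/(ζω_n) = 3/(0.473·363) = 0.0175 s.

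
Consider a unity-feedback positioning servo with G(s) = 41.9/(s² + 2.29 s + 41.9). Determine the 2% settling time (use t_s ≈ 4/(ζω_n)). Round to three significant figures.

Comparing the denominator to s² + 2ζω_n s + ω_n²: ω_n = √41.9 = 6.47 rad/s, and 2ζω_n = 2.29 so ζ = 2.29/(2·6.47) = 0.177.
t_s ≈ 4/(ζω_n) = 4/(0.177·6.47) = 3.49 s.

t_s ≈ 3.49 s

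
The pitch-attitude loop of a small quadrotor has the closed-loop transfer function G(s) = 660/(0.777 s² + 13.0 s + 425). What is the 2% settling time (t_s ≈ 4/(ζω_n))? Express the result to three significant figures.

Dividing through by 0.777: denominator becomes s² + 16.73 s + 547.0.
So ω_n = √547.0 = 23.4 rad/s and ζ = 16.73/(2·23.4) = 0.358.
t_s ≈ 4/(ζω_n) = 0.478 s.

t_s ≈ 0.478 s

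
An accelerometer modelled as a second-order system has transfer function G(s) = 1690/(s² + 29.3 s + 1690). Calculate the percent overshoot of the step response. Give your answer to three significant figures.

%OS ≈ 30.2%

ω_n = √1690 = 41.1 rad/s; ζ = 29.3/(2·41.1) = 0.356.
%OS = 100 e^{−πζ/√(1−ζ²)} with ζ = 0.356 gives 30.2%.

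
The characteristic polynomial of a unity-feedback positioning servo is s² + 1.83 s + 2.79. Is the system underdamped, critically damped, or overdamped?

underdamped

a² − 4b = 1.83² − 4·2.79 < 0 (complex roots); the system is underdamped.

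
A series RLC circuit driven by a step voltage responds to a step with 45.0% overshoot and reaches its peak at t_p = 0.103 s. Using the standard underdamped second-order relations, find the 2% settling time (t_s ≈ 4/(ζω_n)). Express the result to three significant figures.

The overshoot fixes ζ = −ln(OS)/√(π²+ln²(OS)) = 0.246.
t_p = π/ω_d ⇒ ω_d = 30.5 rad/s; then ω_n = ω_d/√(1−ζ²) = 31.5 rad/s.
t_s ≈ 4/(ζω_n) = 4/(0.246·31.5) = 0.516 s.

t_s ≈ 0.516 s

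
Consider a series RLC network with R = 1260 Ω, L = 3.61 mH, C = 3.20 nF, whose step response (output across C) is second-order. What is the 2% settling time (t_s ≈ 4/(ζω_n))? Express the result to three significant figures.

t_s ≈ 0.0000229 s

For a series RLC circuit (capacitor voltage as output), ω_n = 1/√(LC) = 1/√(3.61 mH · 3.20 nF) = 294000 rad/s.
ζ = (R/2)·√(C/L) = (1260/2)·√(3.20 nF/3.61 mH) = 0.593.
t_s ≈ 4/(ζω_n) = 0.0000229 s.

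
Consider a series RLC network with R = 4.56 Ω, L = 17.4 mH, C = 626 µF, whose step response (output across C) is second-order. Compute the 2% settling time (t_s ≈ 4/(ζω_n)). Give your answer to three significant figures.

t_s ≈ 0.0305 s

For a series RLC circuit (capacitor voltage as output), ω_n = 1/√(LC) = 1/√(17.4 mH · 626 µF) = 303 rad/s.
ζ = (R/2)·√(C/L) = (4.56/2)·√(626 µF/17.4 mH) = 0.432.
t_s ≈ 4/(ζω_n) = 0.0305 s.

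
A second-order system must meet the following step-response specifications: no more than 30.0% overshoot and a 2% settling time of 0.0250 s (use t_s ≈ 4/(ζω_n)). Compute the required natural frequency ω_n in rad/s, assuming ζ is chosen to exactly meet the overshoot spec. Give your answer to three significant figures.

ω_n ≈ 447 rad/s

From %OS = 100·exp(−πζ/√(1−ζ²)), invert to get ζ = −ln(OS)/√(π² + ln²(OS)) with OS = 0.300.
−ln 0.300 = 1.204, so ζ = 1.204/√(π² + 1.450) = 0.358.
From t_s ≈ 4/(ζω_n): ω_n = 4/(ζ·t_s) = 4/(0.358·0.0250) = 447 rad/s.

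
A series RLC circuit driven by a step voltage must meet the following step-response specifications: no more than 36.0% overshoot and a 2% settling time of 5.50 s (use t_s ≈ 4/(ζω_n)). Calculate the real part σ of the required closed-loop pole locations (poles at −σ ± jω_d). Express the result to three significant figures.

σ ≈ 0.727

The settling-time spec alone fixes σ = ζω_n = 4/t_s = 4/5.50 = 0.727.
(Overshoot then fixes ζ = 0.309 and hence ω_d = σ·√(1−ζ²)/ζ = 2.24 rad/s.)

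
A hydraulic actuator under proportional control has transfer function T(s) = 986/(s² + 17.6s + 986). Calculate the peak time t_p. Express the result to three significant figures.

Matching coefficients with s² + 2ζω_n s + ω_n² gives ω_n² = 986 ⇒ ω_n = 31.4 rad/s, and ζ = 17.6/(2ω_n) = 0.280.
ω_d = 31.4·√(1 − 0.280²) = 30.1 rad/s. Then t_p = π/ω_d = 0.104 s.

t_p ≈ 0.104 s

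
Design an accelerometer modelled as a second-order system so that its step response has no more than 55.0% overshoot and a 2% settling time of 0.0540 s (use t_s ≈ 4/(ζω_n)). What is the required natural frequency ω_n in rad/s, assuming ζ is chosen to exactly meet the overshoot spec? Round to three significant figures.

Inverting the overshoot relation: ζ = |ln 0.550|/√(π² + ln²0.550) = 0.187.
From t_s ≈ 4/(ζω_n): ω_n = 4/(ζ·t_s) = 4/(0.187·0.0540) = 396 rad/s.

ω_n ≈ 396 rad/s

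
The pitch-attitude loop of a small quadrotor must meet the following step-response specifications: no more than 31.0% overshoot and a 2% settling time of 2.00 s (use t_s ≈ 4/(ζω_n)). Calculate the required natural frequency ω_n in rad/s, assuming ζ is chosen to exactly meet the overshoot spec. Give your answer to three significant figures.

From %OS = 100·exp(−πζ/√(1−ζ²)), invert to get ζ = −ln(OS)/√(π² + ln²(OS)) with OS = 0.310.
−ln 0.310 = 1.171, so ζ = 1.171/√(π² + 1.372) = 0.349.
Then ω_n = 4/(ζ t_s) = 4/(0.349 × 2.00) = 5.73 rad/s.

ω_n ≈ 5.73 rad/s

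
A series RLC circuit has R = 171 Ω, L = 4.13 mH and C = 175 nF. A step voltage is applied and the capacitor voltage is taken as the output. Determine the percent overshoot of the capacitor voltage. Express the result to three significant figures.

For a series RLC circuit (capacitor voltage as output), ω_n = 1/√(LC) = 1/√(4.13 mH · 175 nF) = 37200 rad/s.
ζ = (R/2)·√(C/L) = (171/2)·√(175 nF/4.13 mH) = 0.557.
Overshoot: exp(−π·0.557/√(1−0.557²)) = 0.122, i.e. 12.2%.

%OS ≈ 12.2%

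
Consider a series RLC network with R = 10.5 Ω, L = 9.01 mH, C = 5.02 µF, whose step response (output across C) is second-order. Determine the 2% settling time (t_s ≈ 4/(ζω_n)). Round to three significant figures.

For a series RLC circuit (capacitor voltage as output), ω_n = 1/√(LC) = 1/√(9.01 mH · 5.02 µF) = 4700 rad/s.
ζ = (R/2)·√(C/L) = (10.5/2)·√(5.02 µF/9.01 mH) = 0.124.
t_s ≈ 4/(ζω_n) = 0.00686 s.

t_s ≈ 0.00686 s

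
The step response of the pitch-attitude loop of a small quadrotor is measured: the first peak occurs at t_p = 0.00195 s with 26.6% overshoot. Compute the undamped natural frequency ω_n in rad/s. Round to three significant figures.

The overshoot fixes ζ = −ln(OS)/√(π²+ln²(OS)) = 0.388.
t_p = π/ω_d ⇒ ω_d = 1610 rad/s; then ω_n = ω_d/√(1−ζ²) = 1750 rad/s.

ω_n ≈ 1750 rad/s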